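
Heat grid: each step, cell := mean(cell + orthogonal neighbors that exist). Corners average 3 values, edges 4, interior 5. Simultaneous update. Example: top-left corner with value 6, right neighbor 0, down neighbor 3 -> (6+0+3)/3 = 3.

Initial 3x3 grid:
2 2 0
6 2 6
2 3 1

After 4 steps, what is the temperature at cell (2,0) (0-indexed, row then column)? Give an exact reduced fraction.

Step 1: cell (2,0) = 11/3
Step 2: cell (2,0) = 26/9
Step 3: cell (2,0) = 1717/540
Step 4: cell (2,0) = 23831/8100
Full grid after step 4:
  180323/64800 133699/48000 333821/129600
  72037/24000 329153/120000 800569/288000
  23831/8100 26717/9000 356071/129600

Answer: 23831/8100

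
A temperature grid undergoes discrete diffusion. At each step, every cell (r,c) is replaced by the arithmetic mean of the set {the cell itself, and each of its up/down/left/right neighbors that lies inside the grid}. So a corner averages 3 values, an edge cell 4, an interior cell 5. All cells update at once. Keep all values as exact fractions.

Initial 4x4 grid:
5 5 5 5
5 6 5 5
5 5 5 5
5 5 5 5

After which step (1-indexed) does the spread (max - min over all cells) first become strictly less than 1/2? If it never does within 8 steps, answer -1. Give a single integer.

Answer: 1

Derivation:
Step 1: max=21/4, min=5, spread=1/4
  -> spread < 1/2 first at step 1
Step 2: max=261/50, min=5, spread=11/50
Step 3: max=12367/2400, min=5, spread=367/2400
Step 4: max=55571/10800, min=3013/600, spread=1337/10800
Step 5: max=1661669/324000, min=90469/18000, spread=33227/324000
Step 6: max=49814327/9720000, min=544049/108000, spread=849917/9720000
Step 7: max=1491714347/291600000, min=8168533/1620000, spread=21378407/291600000
Step 8: max=44706462371/8748000000, min=2453688343/486000000, spread=540072197/8748000000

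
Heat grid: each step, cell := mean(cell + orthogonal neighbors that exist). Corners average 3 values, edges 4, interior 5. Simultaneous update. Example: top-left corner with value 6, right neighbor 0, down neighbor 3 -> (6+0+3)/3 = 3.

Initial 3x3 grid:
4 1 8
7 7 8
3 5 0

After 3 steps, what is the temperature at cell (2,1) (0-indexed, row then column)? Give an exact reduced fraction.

Step 1: cell (2,1) = 15/4
Step 2: cell (2,1) = 1121/240
Step 3: cell (2,1) = 68467/14400
Full grid after step 3:
  3547/720 18323/3600 11431/2160
  23339/4800 10043/2000 24589/4800
  143/30 68467/14400 5263/1080

Answer: 68467/14400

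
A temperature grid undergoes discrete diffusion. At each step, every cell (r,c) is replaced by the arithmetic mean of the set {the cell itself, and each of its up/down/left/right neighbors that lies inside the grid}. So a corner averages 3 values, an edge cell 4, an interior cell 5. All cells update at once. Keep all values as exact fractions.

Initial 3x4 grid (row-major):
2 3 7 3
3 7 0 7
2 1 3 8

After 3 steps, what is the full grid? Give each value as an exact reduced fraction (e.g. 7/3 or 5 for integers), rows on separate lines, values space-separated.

After step 1:
  8/3 19/4 13/4 17/3
  7/2 14/5 24/5 9/2
  2 13/4 3 6
After step 2:
  131/36 101/30 277/60 161/36
  329/120 191/50 367/100 629/120
  35/12 221/80 341/80 9/2
After step 3:
  3509/1080 6949/1800 14513/3600 5159/1080
  23611/7200 19633/6000 25933/6000 32191/7200
  2021/720 8257/2400 3039/800 3361/720

Answer: 3509/1080 6949/1800 14513/3600 5159/1080
23611/7200 19633/6000 25933/6000 32191/7200
2021/720 8257/2400 3039/800 3361/720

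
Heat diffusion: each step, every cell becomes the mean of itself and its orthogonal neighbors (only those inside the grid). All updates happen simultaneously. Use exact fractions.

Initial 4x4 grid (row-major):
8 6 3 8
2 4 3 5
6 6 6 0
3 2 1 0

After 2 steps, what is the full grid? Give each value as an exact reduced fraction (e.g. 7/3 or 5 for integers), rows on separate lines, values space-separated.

Answer: 187/36 1187/240 1187/240 43/9
1127/240 469/100 103/25 977/240
1063/240 389/100 86/25 617/240
131/36 823/240 527/240 16/9

Derivation:
After step 1:
  16/3 21/4 5 16/3
  5 21/5 21/5 4
  17/4 24/5 16/5 11/4
  11/3 3 9/4 1/3
After step 2:
  187/36 1187/240 1187/240 43/9
  1127/240 469/100 103/25 977/240
  1063/240 389/100 86/25 617/240
  131/36 823/240 527/240 16/9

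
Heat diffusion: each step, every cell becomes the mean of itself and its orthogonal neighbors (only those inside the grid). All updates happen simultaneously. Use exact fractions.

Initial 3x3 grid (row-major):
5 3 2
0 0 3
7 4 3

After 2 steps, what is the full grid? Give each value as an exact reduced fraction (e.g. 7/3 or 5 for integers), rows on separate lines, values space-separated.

After step 1:
  8/3 5/2 8/3
  3 2 2
  11/3 7/2 10/3
After step 2:
  49/18 59/24 43/18
  17/6 13/5 5/2
  61/18 25/8 53/18

Answer: 49/18 59/24 43/18
17/6 13/5 5/2
61/18 25/8 53/18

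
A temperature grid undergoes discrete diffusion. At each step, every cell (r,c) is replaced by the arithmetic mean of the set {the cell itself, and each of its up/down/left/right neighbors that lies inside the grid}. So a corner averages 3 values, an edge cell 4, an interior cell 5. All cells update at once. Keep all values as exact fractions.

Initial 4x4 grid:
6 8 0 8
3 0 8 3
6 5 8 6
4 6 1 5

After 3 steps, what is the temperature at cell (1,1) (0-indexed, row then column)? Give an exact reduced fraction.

Answer: 28693/6000

Derivation:
Step 1: cell (1,1) = 24/5
Step 2: cell (1,1) = 417/100
Step 3: cell (1,1) = 28693/6000
Full grid after step 3:
  10063/2160 7969/1800 8923/1800 10333/2160
  32041/7200 28693/6000 28183/6000 37327/7200
  33689/7200 28091/6000 2003/400 3991/800
  2029/432 16987/3600 5789/1200 3557/720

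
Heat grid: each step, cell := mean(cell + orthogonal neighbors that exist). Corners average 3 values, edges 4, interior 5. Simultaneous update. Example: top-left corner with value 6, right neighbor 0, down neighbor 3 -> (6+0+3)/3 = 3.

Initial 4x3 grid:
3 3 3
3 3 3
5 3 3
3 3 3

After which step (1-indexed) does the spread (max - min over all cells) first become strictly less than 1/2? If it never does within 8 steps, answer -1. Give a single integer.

Answer: 3

Derivation:
Step 1: max=11/3, min=3, spread=2/3
Step 2: max=211/60, min=3, spread=31/60
Step 3: max=1831/540, min=3, spread=211/540
  -> spread < 1/2 first at step 3
Step 4: max=178897/54000, min=2747/900, spread=14077/54000
Step 5: max=1598407/486000, min=165683/54000, spread=5363/24300
Step 6: max=47480809/14580000, min=92869/30000, spread=93859/583200
Step 7: max=2834674481/874800000, min=151136467/48600000, spread=4568723/34992000
Step 8: max=169244435629/52488000000, min=4555618889/1458000000, spread=8387449/83980800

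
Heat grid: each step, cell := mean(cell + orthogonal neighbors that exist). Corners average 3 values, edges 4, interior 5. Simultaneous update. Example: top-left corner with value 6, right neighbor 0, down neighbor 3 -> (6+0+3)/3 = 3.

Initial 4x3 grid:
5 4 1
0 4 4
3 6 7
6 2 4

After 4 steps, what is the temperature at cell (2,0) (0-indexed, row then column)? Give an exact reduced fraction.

Step 1: cell (2,0) = 15/4
Step 2: cell (2,0) = 889/240
Step 3: cell (2,0) = 5513/1440
Step 4: cell (2,0) = 165863/43200
Full grid after step 4:
  3653/1080 100543/28800 2617/720
  51409/14400 8929/2400 56059/14400
  165863/43200 9739/2400 181813/43200
  13061/3240 121117/28800 28367/6480

Answer: 165863/43200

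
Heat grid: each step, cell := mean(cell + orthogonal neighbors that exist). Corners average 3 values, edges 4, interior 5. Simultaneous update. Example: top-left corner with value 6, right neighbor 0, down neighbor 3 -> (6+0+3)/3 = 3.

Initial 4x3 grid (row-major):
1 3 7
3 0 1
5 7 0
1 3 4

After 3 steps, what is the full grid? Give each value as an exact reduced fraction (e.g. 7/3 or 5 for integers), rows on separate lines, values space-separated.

After step 1:
  7/3 11/4 11/3
  9/4 14/5 2
  4 3 3
  3 15/4 7/3
After step 2:
  22/9 231/80 101/36
  683/240 64/25 43/15
  49/16 331/100 31/12
  43/12 145/48 109/36
After step 3:
  368/135 4279/1600 6163/2160
  19643/7200 1447/500 4867/1800
  7681/2400 4361/1500 10609/3600
  29/9 46591/14400 1243/432

Answer: 368/135 4279/1600 6163/2160
19643/7200 1447/500 4867/1800
7681/2400 4361/1500 10609/3600
29/9 46591/14400 1243/432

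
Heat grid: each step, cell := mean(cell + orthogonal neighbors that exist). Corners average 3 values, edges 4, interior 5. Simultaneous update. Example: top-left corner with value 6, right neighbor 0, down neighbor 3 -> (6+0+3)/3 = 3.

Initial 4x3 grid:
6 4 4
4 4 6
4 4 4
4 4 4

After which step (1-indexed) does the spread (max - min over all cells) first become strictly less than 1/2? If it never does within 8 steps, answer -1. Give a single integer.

Answer: 4

Derivation:
Step 1: max=14/3, min=4, spread=2/3
Step 2: max=547/120, min=4, spread=67/120
Step 3: max=4907/1080, min=97/24, spread=271/540
Step 4: max=291199/64800, min=4921/1200, spread=5093/12960
  -> spread < 1/2 first at step 4
Step 5: max=17363501/3888000, min=446611/108000, spread=257101/777600
Step 6: max=1034773999/233280000, min=13507967/3240000, spread=497603/1866240
Step 7: max=61781237141/13996800000, min=135846113/32400000, spread=123828653/559872000
Step 8: max=3690373884319/839808000000, min=12286295413/2916000000, spread=1215366443/6718464000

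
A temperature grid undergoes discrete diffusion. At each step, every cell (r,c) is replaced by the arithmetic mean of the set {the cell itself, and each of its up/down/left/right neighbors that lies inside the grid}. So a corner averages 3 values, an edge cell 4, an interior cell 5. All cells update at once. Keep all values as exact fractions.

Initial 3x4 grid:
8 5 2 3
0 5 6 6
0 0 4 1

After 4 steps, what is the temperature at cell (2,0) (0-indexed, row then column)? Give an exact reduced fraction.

Step 1: cell (2,0) = 0
Step 2: cell (2,0) = 11/6
Step 3: cell (2,0) = 1579/720
Step 4: cell (2,0) = 38419/14400
Full grid after step 4:
  468571/129600 405343/108000 430613/108000 127859/32400
  2638079/864000 1219261/360000 80821/22500 821591/216000
  38419/14400 12707/4500 22343/6750 113309/32400

Answer: 38419/14400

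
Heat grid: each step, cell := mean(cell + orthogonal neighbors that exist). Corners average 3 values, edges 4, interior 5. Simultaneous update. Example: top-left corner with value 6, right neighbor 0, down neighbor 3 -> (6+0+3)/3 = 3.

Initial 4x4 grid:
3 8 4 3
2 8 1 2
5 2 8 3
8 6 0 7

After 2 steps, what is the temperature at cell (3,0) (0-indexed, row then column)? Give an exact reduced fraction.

Step 1: cell (3,0) = 19/3
Step 2: cell (3,0) = 175/36
Full grid after step 2:
  175/36 1097/240 347/80 37/12
  1037/240 497/100 357/100 297/80
  1253/240 421/100 469/100 803/240
  175/36 1283/240 923/240 163/36

Answer: 175/36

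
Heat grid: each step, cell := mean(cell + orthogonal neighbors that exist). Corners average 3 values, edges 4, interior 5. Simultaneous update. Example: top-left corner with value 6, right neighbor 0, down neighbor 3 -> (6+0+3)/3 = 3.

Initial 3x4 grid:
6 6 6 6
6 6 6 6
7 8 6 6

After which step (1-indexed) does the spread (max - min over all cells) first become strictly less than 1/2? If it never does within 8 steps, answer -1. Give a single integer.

Step 1: max=7, min=6, spread=1
Step 2: max=20/3, min=6, spread=2/3
Step 3: max=2369/360, min=6, spread=209/360
Step 4: max=279671/43200, min=5447/900, spread=3643/8640
  -> spread < 1/2 first at step 4
Step 5: max=16649419/2592000, min=656551/108000, spread=178439/518400
Step 6: max=991688981/155520000, min=4401841/720000, spread=1635653/6220800
Step 7: max=59231776279/9331200000, min=1192955023/194400000, spread=78797407/373248000
Step 8: max=3540336951461/559872000000, min=35912376941/5832000000, spread=741990121/4478976000

Answer: 4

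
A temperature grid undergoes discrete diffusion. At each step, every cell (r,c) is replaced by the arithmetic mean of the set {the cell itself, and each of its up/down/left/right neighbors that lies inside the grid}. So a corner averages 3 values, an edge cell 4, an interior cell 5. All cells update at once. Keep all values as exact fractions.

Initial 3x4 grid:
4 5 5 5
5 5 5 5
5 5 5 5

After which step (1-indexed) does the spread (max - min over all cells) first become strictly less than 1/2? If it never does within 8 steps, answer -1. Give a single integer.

Answer: 1

Derivation:
Step 1: max=5, min=14/3, spread=1/3
  -> spread < 1/2 first at step 1
Step 2: max=5, min=85/18, spread=5/18
Step 3: max=5, min=1039/216, spread=41/216
Step 4: max=5, min=125383/25920, spread=4217/25920
Step 5: max=35921/7200, min=7566851/1555200, spread=38417/311040
Step 6: max=717403/144000, min=455359789/93312000, spread=1903471/18662400
Step 7: max=21484241/4320000, min=27392610911/5598720000, spread=18038617/223948800
Step 8: max=1931073241/388800000, min=1646347817149/335923200000, spread=883978523/13436928000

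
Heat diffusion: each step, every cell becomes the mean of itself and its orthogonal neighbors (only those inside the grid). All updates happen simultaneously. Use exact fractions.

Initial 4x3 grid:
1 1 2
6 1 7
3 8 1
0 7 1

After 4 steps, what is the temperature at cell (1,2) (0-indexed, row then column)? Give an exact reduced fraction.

Answer: 91429/27000

Derivation:
Step 1: cell (1,2) = 11/4
Step 2: cell (1,2) = 56/15
Step 3: cell (1,2) = 11473/3600
Step 4: cell (1,2) = 91429/27000
Full grid after step 4:
  375947/129600 874741/288000 384847/129600
  360341/108000 128593/40000 91429/27000
  383011/108000 334153/90000 3991/1125
  122443/32400 795527/216000 10139/2700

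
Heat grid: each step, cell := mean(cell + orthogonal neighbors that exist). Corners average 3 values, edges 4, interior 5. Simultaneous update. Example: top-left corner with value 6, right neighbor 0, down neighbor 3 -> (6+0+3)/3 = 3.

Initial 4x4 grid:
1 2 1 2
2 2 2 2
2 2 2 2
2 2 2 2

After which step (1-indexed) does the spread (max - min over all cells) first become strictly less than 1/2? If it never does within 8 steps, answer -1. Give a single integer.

Answer: 2

Derivation:
Step 1: max=2, min=3/2, spread=1/2
Step 2: max=2, min=59/36, spread=13/36
  -> spread < 1/2 first at step 2
Step 3: max=2, min=12343/7200, spread=2057/7200
Step 4: max=1991/1000, min=3554/2025, spread=19111/81000
Step 5: max=6671/3375, min=11574331/6480000, spread=1233989/6480000
Step 6: max=4246019/2160000, min=26307679/14580000, spread=9411797/58320000
Step 7: max=759701/388800, min=159342869/87480000, spread=362183/2733750
Step 8: max=18902970137/9720000000, min=24044436907/13122000000, spread=29491455559/262440000000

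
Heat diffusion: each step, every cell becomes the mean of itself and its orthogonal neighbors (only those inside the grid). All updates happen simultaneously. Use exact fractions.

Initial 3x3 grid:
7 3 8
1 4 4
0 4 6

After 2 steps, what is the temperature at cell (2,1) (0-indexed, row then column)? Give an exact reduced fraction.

Answer: 391/120

Derivation:
Step 1: cell (2,1) = 7/2
Step 2: cell (2,1) = 391/120
Full grid after step 2:
  73/18 521/120 16/3
  173/60 207/50 551/120
  49/18 391/120 41/9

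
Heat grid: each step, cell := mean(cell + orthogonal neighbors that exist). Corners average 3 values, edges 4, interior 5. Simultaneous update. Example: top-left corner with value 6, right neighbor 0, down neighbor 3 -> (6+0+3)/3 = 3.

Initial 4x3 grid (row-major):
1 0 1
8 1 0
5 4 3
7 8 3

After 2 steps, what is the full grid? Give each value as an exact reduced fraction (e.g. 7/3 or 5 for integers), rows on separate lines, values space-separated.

Answer: 5/2 401/240 7/9
307/80 251/100 401/240
1237/240 104/25 757/240
109/18 631/120 38/9

Derivation:
After step 1:
  3 3/4 1/3
  15/4 13/5 5/4
  6 21/5 5/2
  20/3 11/2 14/3
After step 2:
  5/2 401/240 7/9
  307/80 251/100 401/240
  1237/240 104/25 757/240
  109/18 631/120 38/9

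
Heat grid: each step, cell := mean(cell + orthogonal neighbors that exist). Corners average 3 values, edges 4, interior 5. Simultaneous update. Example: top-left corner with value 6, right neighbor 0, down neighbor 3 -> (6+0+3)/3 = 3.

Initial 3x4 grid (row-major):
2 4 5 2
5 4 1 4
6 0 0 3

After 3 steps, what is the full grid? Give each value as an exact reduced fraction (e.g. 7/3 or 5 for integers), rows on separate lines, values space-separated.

After step 1:
  11/3 15/4 3 11/3
  17/4 14/5 14/5 5/2
  11/3 5/2 1 7/3
After step 2:
  35/9 793/240 793/240 55/18
  863/240 161/50 121/50 113/40
  125/36 299/120 259/120 35/18
After step 3:
  971/270 24691/7200 21751/7200 6613/2160
  51037/14400 9019/3000 5571/2000 2049/800
  6883/2160 638/225 8113/3600 1247/540

Answer: 971/270 24691/7200 21751/7200 6613/2160
51037/14400 9019/3000 5571/2000 2049/800
6883/2160 638/225 8113/3600 1247/540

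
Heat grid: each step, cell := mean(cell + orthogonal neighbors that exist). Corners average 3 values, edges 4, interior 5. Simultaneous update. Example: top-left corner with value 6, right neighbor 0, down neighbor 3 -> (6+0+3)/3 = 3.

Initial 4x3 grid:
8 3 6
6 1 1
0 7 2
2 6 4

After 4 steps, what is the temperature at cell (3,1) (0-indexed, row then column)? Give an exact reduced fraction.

Step 1: cell (3,1) = 19/4
Step 2: cell (3,1) = 877/240
Step 3: cell (3,1) = 54791/14400
Step 4: cell (3,1) = 3147109/864000
Full grid after step 4:
  264733/64800 568099/144000 237383/64800
  213799/54000 74267/20000 194549/54000
  12454/3375 1329131/360000 63713/18000
  480881/129600 3147109/864000 159527/43200

Answer: 3147109/864000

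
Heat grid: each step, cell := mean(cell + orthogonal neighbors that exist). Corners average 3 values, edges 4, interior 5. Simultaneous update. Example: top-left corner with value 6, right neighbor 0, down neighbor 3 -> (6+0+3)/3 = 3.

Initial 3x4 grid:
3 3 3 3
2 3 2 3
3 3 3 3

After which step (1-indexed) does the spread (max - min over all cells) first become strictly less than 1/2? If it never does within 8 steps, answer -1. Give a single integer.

Answer: 1

Derivation:
Step 1: max=3, min=13/5, spread=2/5
  -> spread < 1/2 first at step 1
Step 2: max=231/80, min=641/240, spread=13/60
Step 3: max=1033/360, min=2963/1080, spread=17/135
Step 4: max=821119/288000, min=2378777/864000, spread=4229/43200
Step 5: max=7357229/2592000, min=21543307/7776000, spread=26419/388800
Step 6: max=2936839159/1036800000, min=8633447777/3110400000, spread=1770697/31104000
Step 7: max=26366938769/9331200000, min=77906499607/27993600000, spread=11943167/279936000
Step 8: max=10535906304079/3732480000000, min=31194746721737/11197440000000, spread=825944381/22394880000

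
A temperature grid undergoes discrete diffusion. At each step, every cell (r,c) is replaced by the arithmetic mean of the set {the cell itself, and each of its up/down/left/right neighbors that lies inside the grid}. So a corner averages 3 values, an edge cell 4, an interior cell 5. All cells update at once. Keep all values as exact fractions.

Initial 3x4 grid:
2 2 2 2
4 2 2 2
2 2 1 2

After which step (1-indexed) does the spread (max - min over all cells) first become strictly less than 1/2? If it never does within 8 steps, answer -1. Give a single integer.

Step 1: max=8/3, min=5/3, spread=1
Step 2: max=307/120, min=209/120, spread=49/60
Step 3: max=2597/1080, min=1949/1080, spread=3/5
Step 4: max=1002763/432000, min=60911/32400, spread=571849/1296000
  -> spread < 1/2 first at step 4
Step 5: max=8859233/3888000, min=1849097/972000, spread=97523/259200
Step 6: max=521214007/233280000, min=56639129/29160000, spread=302671/1036800
Step 7: max=30943557413/13996800000, min=3437156311/1749600000, spread=45950759/186624000
Step 8: max=1836107355967/839808000000, min=208707705449/104976000000, spread=443855233/2239488000

Answer: 4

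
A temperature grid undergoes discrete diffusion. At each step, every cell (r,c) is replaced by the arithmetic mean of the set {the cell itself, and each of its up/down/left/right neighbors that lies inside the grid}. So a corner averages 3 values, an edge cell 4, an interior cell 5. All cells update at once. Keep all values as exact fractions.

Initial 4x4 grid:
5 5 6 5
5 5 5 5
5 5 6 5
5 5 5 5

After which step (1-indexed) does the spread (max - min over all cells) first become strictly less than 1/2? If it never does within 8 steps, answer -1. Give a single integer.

Step 1: max=27/5, min=5, spread=2/5
  -> spread < 1/2 first at step 1
Step 2: max=637/120, min=5, spread=37/120
Step 3: max=11339/2160, min=2013/400, spread=293/1350
Step 4: max=225259/43200, min=36391/7200, spread=6913/43200
Step 5: max=2026567/388800, min=203001/40000, spread=333733/2430000
Step 6: max=302993009/58320000, min=32942383/6480000, spread=3255781/29160000
Step 7: max=9079911299/1749600000, min=990576733/194400000, spread=82360351/874800000
Step 8: max=271905022841/52488000000, min=29750651911/5832000000, spread=2074577821/26244000000

Answer: 1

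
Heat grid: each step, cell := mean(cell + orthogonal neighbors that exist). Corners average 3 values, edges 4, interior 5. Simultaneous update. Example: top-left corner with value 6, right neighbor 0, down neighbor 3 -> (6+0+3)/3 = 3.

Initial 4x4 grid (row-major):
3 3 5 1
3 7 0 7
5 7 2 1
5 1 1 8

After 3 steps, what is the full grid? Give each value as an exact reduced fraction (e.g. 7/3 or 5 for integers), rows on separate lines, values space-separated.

After step 1:
  3 9/2 9/4 13/3
  9/2 4 21/5 9/4
  5 22/5 11/5 9/2
  11/3 7/2 3 10/3
After step 2:
  4 55/16 917/240 53/18
  33/8 108/25 149/50 917/240
  527/120 191/50 183/50 737/240
  73/18 437/120 361/120 65/18
After step 3:
  185/48 9347/2400 23729/7200 3811/1080
  5051/1200 7473/2000 11161/3000 23069/7200
  14753/3600 119/30 19847/6000 25493/7200
  544/135 13073/3600 12529/3600 6977/2160

Answer: 185/48 9347/2400 23729/7200 3811/1080
5051/1200 7473/2000 11161/3000 23069/7200
14753/3600 119/30 19847/6000 25493/7200
544/135 13073/3600 12529/3600 6977/2160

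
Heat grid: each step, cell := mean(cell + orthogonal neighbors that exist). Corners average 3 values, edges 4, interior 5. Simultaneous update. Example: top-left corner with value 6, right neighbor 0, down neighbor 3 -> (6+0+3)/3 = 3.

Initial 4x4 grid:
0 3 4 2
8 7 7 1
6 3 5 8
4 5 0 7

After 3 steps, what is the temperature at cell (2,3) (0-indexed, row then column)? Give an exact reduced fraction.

Step 1: cell (2,3) = 21/4
Step 2: cell (2,3) = 387/80
Step 3: cell (2,3) = 11227/2400
Full grid after step 3:
  2389/540 15173/3600 2909/720 8273/2160
  17213/3600 703/150 26723/6000 6253/1440
  5779/1200 9583/2000 233/50 11227/2400
  3349/720 10633/2400 10937/2400 833/180

Answer: 11227/2400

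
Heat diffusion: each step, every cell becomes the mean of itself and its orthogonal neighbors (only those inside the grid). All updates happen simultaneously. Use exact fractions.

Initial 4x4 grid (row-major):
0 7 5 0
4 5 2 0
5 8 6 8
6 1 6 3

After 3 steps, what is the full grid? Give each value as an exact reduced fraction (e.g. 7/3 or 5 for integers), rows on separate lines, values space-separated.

After step 1:
  11/3 17/4 7/2 5/3
  7/2 26/5 18/5 5/2
  23/4 5 6 17/4
  4 21/4 4 17/3
After step 2:
  137/36 997/240 781/240 23/9
  1087/240 431/100 104/25 721/240
  73/16 136/25 457/100 221/48
  5 73/16 251/48 167/36
After step 3:
  562/135 27943/7200 25423/7200 3173/1080
  30973/7200 3389/750 11579/3000 25783/7200
  11719/2400 4689/1000 7201/1500 30271/7200
  113/24 12139/2400 34201/7200 521/108

Answer: 562/135 27943/7200 25423/7200 3173/1080
30973/7200 3389/750 11579/3000 25783/7200
11719/2400 4689/1000 7201/1500 30271/7200
113/24 12139/2400 34201/7200 521/108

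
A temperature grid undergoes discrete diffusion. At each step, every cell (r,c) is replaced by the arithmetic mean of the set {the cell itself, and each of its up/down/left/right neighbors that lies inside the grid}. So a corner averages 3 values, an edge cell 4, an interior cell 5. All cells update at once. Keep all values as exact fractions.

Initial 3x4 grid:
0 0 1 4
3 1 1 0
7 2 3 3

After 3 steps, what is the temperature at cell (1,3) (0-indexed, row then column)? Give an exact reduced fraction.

Answer: 6473/3600

Derivation:
Step 1: cell (1,3) = 2
Step 2: cell (1,3) = 103/60
Step 3: cell (1,3) = 6473/3600
Full grid after step 3:
  1153/720 833/600 2569/1800 419/270
  3543/1600 3841/2000 5159/3000 6473/3600
  2003/720 377/150 649/300 239/120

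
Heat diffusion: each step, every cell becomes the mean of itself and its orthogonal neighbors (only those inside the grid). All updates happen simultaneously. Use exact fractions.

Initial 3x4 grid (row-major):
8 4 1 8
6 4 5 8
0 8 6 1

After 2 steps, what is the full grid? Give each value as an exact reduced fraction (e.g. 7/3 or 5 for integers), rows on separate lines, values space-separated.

Answer: 59/12 403/80 1153/240 47/9
617/120 469/100 126/25 629/120
41/9 587/120 193/40 31/6

Derivation:
After step 1:
  6 17/4 9/2 17/3
  9/2 27/5 24/5 11/2
  14/3 9/2 5 5
After step 2:
  59/12 403/80 1153/240 47/9
  617/120 469/100 126/25 629/120
  41/9 587/120 193/40 31/6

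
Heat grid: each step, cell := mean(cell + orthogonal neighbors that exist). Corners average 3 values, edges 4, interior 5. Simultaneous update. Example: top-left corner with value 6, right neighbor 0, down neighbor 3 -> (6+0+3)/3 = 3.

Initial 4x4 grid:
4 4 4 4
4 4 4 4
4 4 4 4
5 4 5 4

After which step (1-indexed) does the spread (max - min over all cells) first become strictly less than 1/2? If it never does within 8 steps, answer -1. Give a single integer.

Answer: 2

Derivation:
Step 1: max=9/2, min=4, spread=1/2
Step 2: max=157/36, min=4, spread=13/36
  -> spread < 1/2 first at step 2
Step 3: max=30857/7200, min=4, spread=2057/7200
Step 4: max=8596/2025, min=4009/1000, spread=19111/81000
Step 5: max=27305669/6480000, min=13579/3375, spread=1233989/6480000
Step 6: max=61172321/14580000, min=8713981/2160000, spread=9411797/58320000
Step 7: max=365537131/87480000, min=1573099/388800, spread=362183/2733750
Step 8: max=54687563093/13122000000, min=39417029863/9720000000, spread=29491455559/262440000000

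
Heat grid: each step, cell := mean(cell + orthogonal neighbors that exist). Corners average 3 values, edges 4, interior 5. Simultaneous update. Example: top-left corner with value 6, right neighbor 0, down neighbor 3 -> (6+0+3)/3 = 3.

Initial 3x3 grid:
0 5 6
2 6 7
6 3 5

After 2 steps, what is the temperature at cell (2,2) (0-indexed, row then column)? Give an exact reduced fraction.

Answer: 16/3

Derivation:
Step 1: cell (2,2) = 5
Step 2: cell (2,2) = 16/3
Full grid after step 2:
  121/36 1031/240 65/12
  141/40 467/100 27/5
  73/18 137/30 16/3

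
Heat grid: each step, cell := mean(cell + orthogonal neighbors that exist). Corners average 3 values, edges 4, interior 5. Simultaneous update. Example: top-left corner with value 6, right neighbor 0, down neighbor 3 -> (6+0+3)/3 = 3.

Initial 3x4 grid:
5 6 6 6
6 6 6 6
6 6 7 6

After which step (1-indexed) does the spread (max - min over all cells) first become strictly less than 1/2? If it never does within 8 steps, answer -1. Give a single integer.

Step 1: max=19/3, min=17/3, spread=2/3
Step 2: max=751/120, min=103/18, spread=193/360
Step 3: max=6691/1080, min=1255/216, spread=52/135
  -> spread < 1/2 first at step 3
Step 4: max=199441/32400, min=759899/129600, spread=7573/25920
Step 5: max=2980871/486000, min=45875431/7776000, spread=363701/1555200
Step 6: max=356349833/58320000, min=2765668289/466560000, spread=681043/3732480
Step 7: max=5330496043/874800000, min=166493557051/27993600000, spread=163292653/1119744000
Step 8: max=638146210699/104976000000, min=10015967565809/1679616000000, spread=1554974443/13436928000

Answer: 3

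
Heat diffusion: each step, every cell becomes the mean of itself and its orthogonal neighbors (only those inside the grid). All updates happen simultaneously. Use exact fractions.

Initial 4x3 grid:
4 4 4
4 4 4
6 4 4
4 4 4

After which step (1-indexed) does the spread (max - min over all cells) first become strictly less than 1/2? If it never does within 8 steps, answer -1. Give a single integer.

Step 1: max=14/3, min=4, spread=2/3
Step 2: max=271/60, min=4, spread=31/60
Step 3: max=2371/540, min=4, spread=211/540
  -> spread < 1/2 first at step 3
Step 4: max=232897/54000, min=3647/900, spread=14077/54000
Step 5: max=2084407/486000, min=219683/54000, spread=5363/24300
Step 6: max=62060809/14580000, min=122869/30000, spread=93859/583200
Step 7: max=3709474481/874800000, min=199736467/48600000, spread=4568723/34992000
Step 8: max=221732435629/52488000000, min=6013618889/1458000000, spread=8387449/83980800

Answer: 3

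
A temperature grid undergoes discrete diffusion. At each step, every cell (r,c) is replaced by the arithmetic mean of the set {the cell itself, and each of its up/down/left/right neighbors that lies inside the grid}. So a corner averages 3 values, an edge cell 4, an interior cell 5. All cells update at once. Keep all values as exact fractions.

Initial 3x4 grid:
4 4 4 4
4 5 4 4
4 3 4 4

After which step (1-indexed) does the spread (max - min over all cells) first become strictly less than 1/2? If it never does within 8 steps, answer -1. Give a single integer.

Answer: 2

Derivation:
Step 1: max=17/4, min=11/3, spread=7/12
Step 2: max=25/6, min=185/48, spread=5/16
  -> spread < 1/2 first at step 2
Step 3: max=9889/2400, min=425/108, spread=4001/21600
Step 4: max=19607/4800, min=856759/216000, spread=6389/54000
Step 5: max=243881/60000, min=67222/16875, spread=1753/21600
Step 6: max=630136693/155520000, min=155314517/38880000, spread=71029/1244160
Step 7: max=15715847473/3888000000, min=3890507587/972000000, spread=410179/10368000
Step 8: max=2260443419933/559872000000, min=560828386577/139968000000, spread=45679663/1492992000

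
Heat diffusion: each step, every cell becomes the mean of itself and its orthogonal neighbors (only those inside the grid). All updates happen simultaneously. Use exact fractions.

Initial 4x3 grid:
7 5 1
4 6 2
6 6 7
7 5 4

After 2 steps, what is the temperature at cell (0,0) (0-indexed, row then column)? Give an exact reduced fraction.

Step 1: cell (0,0) = 16/3
Step 2: cell (0,0) = 95/18
Full grid after step 2:
  95/18 347/80 137/36
  643/120 251/50 961/240
  47/8 133/25 241/48
  23/4 137/24 187/36

Answer: 95/18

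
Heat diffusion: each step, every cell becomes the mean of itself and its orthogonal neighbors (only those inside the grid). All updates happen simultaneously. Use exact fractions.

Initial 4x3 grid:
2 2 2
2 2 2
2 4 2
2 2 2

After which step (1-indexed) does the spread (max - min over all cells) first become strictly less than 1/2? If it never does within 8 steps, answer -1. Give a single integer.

Answer: 2

Derivation:
Step 1: max=5/2, min=2, spread=1/2
Step 2: max=123/50, min=2, spread=23/50
  -> spread < 1/2 first at step 2
Step 3: max=5611/2400, min=413/200, spread=131/480
Step 4: max=49751/21600, min=7591/3600, spread=841/4320
Step 5: max=19822051/8640000, min=1533373/720000, spread=56863/345600
Step 6: max=177054341/77760000, min=13949543/6480000, spread=386393/3110400
Step 7: max=70601723131/31104000000, min=5604358813/2592000000, spread=26795339/248832000
Step 8: max=4216295714129/1866240000000, min=338126149667/155520000000, spread=254051069/2985984000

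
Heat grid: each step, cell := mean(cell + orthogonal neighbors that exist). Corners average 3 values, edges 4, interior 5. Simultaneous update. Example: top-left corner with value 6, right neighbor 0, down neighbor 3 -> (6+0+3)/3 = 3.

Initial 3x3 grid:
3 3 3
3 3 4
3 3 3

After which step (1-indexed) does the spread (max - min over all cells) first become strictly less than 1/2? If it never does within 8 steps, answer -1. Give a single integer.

Answer: 1

Derivation:
Step 1: max=10/3, min=3, spread=1/3
  -> spread < 1/2 first at step 1
Step 2: max=787/240, min=3, spread=67/240
Step 3: max=6917/2160, min=607/200, spread=1807/10800
Step 4: max=2749963/864000, min=16561/5400, spread=33401/288000
Step 5: max=24557933/7776000, min=1663391/540000, spread=3025513/38880000
Step 6: max=9796126867/3110400000, min=89155949/28800000, spread=53531/995328
Step 7: max=585904925849/186624000000, min=24119116051/7776000000, spread=450953/11943936
Step 8: max=35101223560603/11197440000000, min=2900368610519/933120000000, spread=3799043/143327232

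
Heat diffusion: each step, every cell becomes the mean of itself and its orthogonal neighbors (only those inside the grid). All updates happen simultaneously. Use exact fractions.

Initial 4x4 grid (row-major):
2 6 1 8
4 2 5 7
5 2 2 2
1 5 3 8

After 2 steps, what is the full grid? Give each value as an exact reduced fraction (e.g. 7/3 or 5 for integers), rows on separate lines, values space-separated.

Answer: 10/3 311/80 989/240 95/18
281/80 82/25 41/10 1139/240
787/240 311/100 373/100 1043/240
113/36 847/240 863/240 163/36

Derivation:
After step 1:
  4 11/4 5 16/3
  13/4 19/5 17/5 11/2
  3 16/5 14/5 19/4
  11/3 11/4 9/2 13/3
After step 2:
  10/3 311/80 989/240 95/18
  281/80 82/25 41/10 1139/240
  787/240 311/100 373/100 1043/240
  113/36 847/240 863/240 163/36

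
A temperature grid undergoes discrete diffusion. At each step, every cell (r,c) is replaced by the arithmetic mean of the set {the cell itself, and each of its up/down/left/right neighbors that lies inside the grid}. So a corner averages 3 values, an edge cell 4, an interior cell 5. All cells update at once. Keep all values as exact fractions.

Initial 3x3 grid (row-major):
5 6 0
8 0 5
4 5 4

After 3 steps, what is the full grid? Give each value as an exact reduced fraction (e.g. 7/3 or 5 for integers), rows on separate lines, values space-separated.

After step 1:
  19/3 11/4 11/3
  17/4 24/5 9/4
  17/3 13/4 14/3
After step 2:
  40/9 351/80 26/9
  421/80 173/50 923/240
  79/18 1103/240 61/18
After step 3:
  2537/540 18217/4800 1001/270
  21067/4800 12931/3000 48901/14400
  5129/1080 57001/14400 4259/1080

Answer: 2537/540 18217/4800 1001/270
21067/4800 12931/3000 48901/14400
5129/1080 57001/14400 4259/1080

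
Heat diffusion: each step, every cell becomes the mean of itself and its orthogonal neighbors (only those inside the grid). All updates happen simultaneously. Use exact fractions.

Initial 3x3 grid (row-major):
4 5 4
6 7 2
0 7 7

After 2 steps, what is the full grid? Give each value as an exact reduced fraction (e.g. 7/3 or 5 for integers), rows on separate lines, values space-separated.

After step 1:
  5 5 11/3
  17/4 27/5 5
  13/3 21/4 16/3
After step 2:
  19/4 143/30 41/9
  1139/240 249/50 97/20
  83/18 1219/240 187/36

Answer: 19/4 143/30 41/9
1139/240 249/50 97/20
83/18 1219/240 187/36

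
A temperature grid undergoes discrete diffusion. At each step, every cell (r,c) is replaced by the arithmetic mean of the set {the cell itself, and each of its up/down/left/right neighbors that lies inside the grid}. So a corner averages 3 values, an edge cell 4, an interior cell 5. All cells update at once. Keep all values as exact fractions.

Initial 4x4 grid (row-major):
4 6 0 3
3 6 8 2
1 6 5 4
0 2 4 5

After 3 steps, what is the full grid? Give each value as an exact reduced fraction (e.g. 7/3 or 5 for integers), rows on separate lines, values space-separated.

Answer: 9053/2160 5893/1440 29329/7200 3761/1080
541/144 26219/6000 491/120 29149/7200
1309/400 1851/500 26303/6000 29621/7200
95/36 1349/400 14053/3600 9209/2160

Derivation:
After step 1:
  13/3 4 17/4 5/3
  7/2 29/5 21/5 17/4
  5/2 4 27/5 4
  1 3 4 13/3
After step 2:
  71/18 1103/240 847/240 61/18
  121/30 43/10 239/50 847/240
  11/4 207/50 108/25 1079/240
  13/6 3 251/60 37/9
After step 3:
  9053/2160 5893/1440 29329/7200 3761/1080
  541/144 26219/6000 491/120 29149/7200
  1309/400 1851/500 26303/6000 29621/7200
  95/36 1349/400 14053/3600 9209/2160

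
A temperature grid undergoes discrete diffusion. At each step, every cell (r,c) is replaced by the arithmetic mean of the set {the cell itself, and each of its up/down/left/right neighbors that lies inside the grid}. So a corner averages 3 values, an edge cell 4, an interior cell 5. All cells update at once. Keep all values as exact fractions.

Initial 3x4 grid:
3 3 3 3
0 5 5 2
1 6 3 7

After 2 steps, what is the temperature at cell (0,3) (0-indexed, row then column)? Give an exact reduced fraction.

Answer: 125/36

Derivation:
Step 1: cell (0,3) = 8/3
Step 2: cell (0,3) = 125/36
Full grid after step 2:
  31/12 16/5 199/60 125/36
  623/240 169/50 102/25 871/240
  25/9 227/60 83/20 9/2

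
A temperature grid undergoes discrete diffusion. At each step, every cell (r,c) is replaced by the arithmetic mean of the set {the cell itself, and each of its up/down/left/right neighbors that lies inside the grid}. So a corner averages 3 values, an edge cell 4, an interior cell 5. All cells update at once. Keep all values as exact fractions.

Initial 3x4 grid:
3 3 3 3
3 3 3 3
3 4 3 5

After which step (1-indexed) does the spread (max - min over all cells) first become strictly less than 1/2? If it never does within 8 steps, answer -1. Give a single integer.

Answer: 3

Derivation:
Step 1: max=15/4, min=3, spread=3/4
Step 2: max=131/36, min=3, spread=23/36
Step 3: max=745/216, min=607/200, spread=559/1350
  -> spread < 1/2 first at step 3
Step 4: max=220927/64800, min=16561/5400, spread=4439/12960
Step 5: max=13016333/3888000, min=335443/108000, spread=188077/777600
Step 6: max=774885727/233280000, min=7588237/2430000, spread=1856599/9331200
Step 7: max=46115096693/13996800000, min=1834029757/583200000, spread=83935301/559872000
Step 8: max=2753543654287/839808000000, min=36838869221/11664000000, spread=809160563/6718464000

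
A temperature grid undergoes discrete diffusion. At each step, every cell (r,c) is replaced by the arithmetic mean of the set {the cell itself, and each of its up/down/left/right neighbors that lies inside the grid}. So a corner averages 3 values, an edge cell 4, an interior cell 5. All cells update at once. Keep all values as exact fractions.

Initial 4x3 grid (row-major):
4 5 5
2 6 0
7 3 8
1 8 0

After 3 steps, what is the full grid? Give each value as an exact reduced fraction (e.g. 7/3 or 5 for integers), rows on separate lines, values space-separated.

After step 1:
  11/3 5 10/3
  19/4 16/5 19/4
  13/4 32/5 11/4
  16/3 3 16/3
After step 2:
  161/36 19/5 157/36
  223/60 241/50 421/120
  74/15 93/25 577/120
  139/36 301/60 133/36
After step 3:
  1079/270 1309/300 4201/1080
  4037/900 3913/1000 3937/900
  913/225 13979/3000 7079/1800
  1243/270 14663/3600 4867/1080

Answer: 1079/270 1309/300 4201/1080
4037/900 3913/1000 3937/900
913/225 13979/3000 7079/1800
1243/270 14663/3600 4867/1080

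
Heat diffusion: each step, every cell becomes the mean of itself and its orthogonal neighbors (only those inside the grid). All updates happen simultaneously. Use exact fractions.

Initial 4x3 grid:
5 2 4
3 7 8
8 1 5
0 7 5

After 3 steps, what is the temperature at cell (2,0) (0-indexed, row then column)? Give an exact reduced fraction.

Answer: 10091/2400

Derivation:
Step 1: cell (2,0) = 3
Step 2: cell (2,0) = 387/80
Step 3: cell (2,0) = 10091/2400
Full grid after step 3:
  9197/2160 11381/2400 10177/2160
  33563/7200 563/125 37213/7200
  10091/2400 29509/6000 34423/7200
  202/45 62441/14400 2689/540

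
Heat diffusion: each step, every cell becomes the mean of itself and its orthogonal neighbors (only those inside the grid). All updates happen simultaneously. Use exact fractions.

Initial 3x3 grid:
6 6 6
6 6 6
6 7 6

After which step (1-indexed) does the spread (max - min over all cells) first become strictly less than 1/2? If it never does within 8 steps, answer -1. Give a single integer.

Step 1: max=19/3, min=6, spread=1/3
  -> spread < 1/2 first at step 1
Step 2: max=1507/240, min=6, spread=67/240
Step 3: max=13397/2160, min=1207/200, spread=1807/10800
Step 4: max=5341963/864000, min=32761/5400, spread=33401/288000
Step 5: max=47885933/7776000, min=3283391/540000, spread=3025513/38880000
Step 6: max=19127326867/3110400000, min=175555949/28800000, spread=53531/995328
Step 7: max=1145776925849/186624000000, min=47447116051/7776000000, spread=450953/11943936
Step 8: max=68693543560603/11197440000000, min=5699728610519/933120000000, spread=3799043/143327232

Answer: 1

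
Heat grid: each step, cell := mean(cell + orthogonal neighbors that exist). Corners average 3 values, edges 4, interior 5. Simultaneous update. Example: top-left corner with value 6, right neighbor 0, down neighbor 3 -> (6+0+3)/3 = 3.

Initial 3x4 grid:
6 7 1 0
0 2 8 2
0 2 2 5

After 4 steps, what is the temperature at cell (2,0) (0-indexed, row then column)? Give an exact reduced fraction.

Step 1: cell (2,0) = 2/3
Step 2: cell (2,0) = 25/18
Step 3: cell (2,0) = 4783/2160
Step 4: cell (2,0) = 156553/64800
Full grid after step 4:
  50357/16200 360073/108000 12679/4000 137567/43200
  102481/36000 175181/60000 387487/120000 883583/288000
  156553/64800 597271/216000 212597/72000 138017/43200

Answer: 156553/64800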